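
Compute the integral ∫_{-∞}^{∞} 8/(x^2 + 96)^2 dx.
Let f(z) = 8/(z^2 + 96)^2. The denominator has no real zeros and deg Q - deg P = 4 ≥ 2, so the integral of f over the upper semicircle |z| = R tends to 0 as R → ∞. Closing the contour in the upper half-plane,
  ∫_{-∞}^{∞} f(x) dx = 2πi · Σ Res(f, z_k)  over the poles with Im z_k > 0.

Zeros of the denominator: z^2 + 96 = 0 gives z = ±4*sqrt(6)*I.
Upper half-plane: z = 4*sqrt(6)*I (a pole of order 2).

Write f(z) = g(z)/(z - 4*sqrt(6)*I)^2 with g(z) = 8/(z + 4*sqrt(6)*I)^2. For a double pole, Res(f, z₀) = g'(z₀):
  g'(z) = -16/(z + 4*sqrt(6)*I)^3
  Res(f, 4*sqrt(6)*I) = g'(4*sqrt(6)*I) = -sqrt(6)*I/1152

∫_{-∞}^{∞} f(x) dx = 2πi · (-sqrt(6)*I/1152) = sqrt(6)*pi/576

Final answer: sqrt(6)*pi/576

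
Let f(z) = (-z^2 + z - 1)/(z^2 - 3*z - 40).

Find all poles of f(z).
The singularities of f are the zeros of the denominator. Factoring,
  z^2 - 3*z - 40 = (z + 5)*(z - 8)
so the candidates are z = -5, z = 8.

Check the numerator P(z) = -z^2 + z - 1 at each one:
  P(-5) = -31 ≠ 0, so z = -5 is a (simple) pole.
  P(8) = -57 ≠ 0, so z = 8 is a (simple) pole.

Poles of f: {-5, 8}

Final answer: {-5, 8}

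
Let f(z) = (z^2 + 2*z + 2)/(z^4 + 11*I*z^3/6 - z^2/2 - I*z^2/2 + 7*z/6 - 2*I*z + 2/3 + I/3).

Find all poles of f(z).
The singularities of f are the zeros of the denominator. Factoring,
  z^4 + 11*I*z^3/6 - z^2/2 - I*z^2/2 + 7*z/6 - 2*I*z + 2/3 + I/3 = (z - 1 - I/2)*(z + I/3)*(z + 1)*(z + 2*I)
so the candidates are z = 1 + I/2, z = -I/3, z = -1, z = -2*I.

Check the numerator P(z) = z^2 + 2*z + 2 at each one:
  P(1 + I/2) = 19/4 + 2*I ≠ 0, so z = 1 + I/2 is a (simple) pole.
  P(-I/3) = 17/9 - 2*I/3 ≠ 0, so z = -I/3 is a (simple) pole.
  P(-1) = 1 ≠ 0, so z = -1 is a (simple) pole.
  P(-2*I) = -2 - 4*I ≠ 0, so z = -2*I is a (simple) pole.

Poles of f: {-1, -2*I, -I/3, 1 + I/2}

Final answer: {-1, -2*I, -I/3, 1 + I/2}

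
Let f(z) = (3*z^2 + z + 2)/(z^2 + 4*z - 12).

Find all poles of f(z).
The singularities of f are the zeros of the denominator. Factoring,
  z^2 + 4*z - 12 = (z - 2)*(z + 6)
so the candidates are z = 2, z = -6.

Check the numerator P(z) = 3*z^2 + z + 2 at each one:
  P(2) = 16 ≠ 0, so z = 2 is a (simple) pole.
  P(-6) = 104 ≠ 0, so z = -6 is a (simple) pole.

Poles of f: {-6, 2}

Final answer: {-6, 2}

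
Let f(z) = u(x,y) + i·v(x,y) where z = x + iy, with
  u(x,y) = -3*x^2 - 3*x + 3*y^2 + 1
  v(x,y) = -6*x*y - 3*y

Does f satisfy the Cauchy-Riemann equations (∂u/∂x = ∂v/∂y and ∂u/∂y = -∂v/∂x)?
∂u/∂x = -6*x - 3
∂v/∂y = -6*x - 3
∂u/∂y = 6*y
∂v/∂x = -6*y
∂u/∂x = ∂v/∂y and ∂u/∂y = -∂v/∂x hold identically; f is analytic.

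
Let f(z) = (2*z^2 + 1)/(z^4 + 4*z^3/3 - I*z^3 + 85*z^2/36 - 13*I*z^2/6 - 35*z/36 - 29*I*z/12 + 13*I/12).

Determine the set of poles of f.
The singularities of f are the zeros of the denominator. Factoring,
  z^4 + 4*z^3/3 - I*z^3 + 85*z^2/36 - 13*I*z^2/6 - 35*z/36 - 29*I*z/12 + 13*I/12 = (z + 1 + 3*I/2)*(z - 3*I/2)*(z - 1/3)*(z + 2/3 - I)
so the candidates are z = -1 - 3*I/2, z = 3*I/2, z = 1/3, z = -2/3 + I.

Check the numerator P(z) = 2*z^2 + 1 at each one:
  P(-1 - 3*I/2) = -3/2 + 6*I ≠ 0, so z = -1 - 3*I/2 is a (simple) pole.
  P(3*I/2) = -7/2 ≠ 0, so z = 3*I/2 is a (simple) pole.
  P(1/3) = 11/9 ≠ 0, so z = 1/3 is a (simple) pole.
  P(-2/3 + I) = -1/9 - 8*I/3 ≠ 0, so z = -2/3 + I is a (simple) pole.

Poles of f: {-1 - 3*I/2, -2/3 + I, 3*I/2, 1/3}

Final answer: {-1 - 3*I/2, -2/3 + I, 3*I/2, 1/3}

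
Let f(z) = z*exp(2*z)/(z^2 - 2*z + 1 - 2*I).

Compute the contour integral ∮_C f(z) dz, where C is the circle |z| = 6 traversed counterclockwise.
pi*(1/2 + 3*I/2)*exp(4 + 2*I) + pi*(-1/2 + I/2)*exp(-2*I)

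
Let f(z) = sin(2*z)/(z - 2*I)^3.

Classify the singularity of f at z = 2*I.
pole of order 3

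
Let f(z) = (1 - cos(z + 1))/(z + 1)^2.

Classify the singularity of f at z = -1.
removable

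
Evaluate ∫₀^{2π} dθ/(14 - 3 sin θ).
Call the integral J. The integrand is 2π-periodic and we integrate over a full period, so shifting θ does not change the value (θ → θ + π/2 turns sin θ into cos θ; θ → θ + π flips the sign of the trig term). Hence
  J = ∫₀^{2π} dθ/(14 + 3 cos θ).
Put z = e^{iθ}: then cos θ = (z + 1/z)/2, dθ = dz/(iz), and z runs once counterclockwise around |z| = 1:
  J = ∮_{|z|=1} 1/(14 + 3*(z + 1/z)/2) · dz/(iz) = (2/i) ∮_{|z|=1} dz/(3*z^2 + 28*z + 3).
The roots of 3*z^2 + 28*z + 3 are z = (-14 ± sqrt(14^2 - 3^2))/3, with sqrt(187) = sqrt(187); their product is 1, so only z₊ = -14/3 + sqrt(187)/3 lies inside the unit circle (z₋ = -14/3 - sqrt(187)/3 lies outside).
z₊ is a simple zero of q(z) = 3*z^2 + 28*z + 3, so Res(1/q, z₊) = 1/q'(z₊) with q'(z) = 6*z + 28; and q'(z₊) = 3*(z₊ - z₋) = 2*sqrt(187).
Therefore J = (2/i) · 2πi · 1/(2*sqrt(187)) = 2*pi/(sqrt(187)) = 2*sqrt(187)*pi/187

Final answer: 2*sqrt(187)*pi/187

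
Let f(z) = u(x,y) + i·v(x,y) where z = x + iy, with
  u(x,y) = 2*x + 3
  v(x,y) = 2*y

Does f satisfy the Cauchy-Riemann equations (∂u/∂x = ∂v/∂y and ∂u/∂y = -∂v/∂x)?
∂u/∂x = 2
∂v/∂y = 2
∂u/∂y = 0
∂v/∂x = 0
∂u/∂x = ∂v/∂y and ∂u/∂y = -∂v/∂x hold identically; f is analytic.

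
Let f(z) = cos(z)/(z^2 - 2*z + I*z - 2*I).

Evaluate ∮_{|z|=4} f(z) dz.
By the residue theorem, ∮_C f(z) dz = 2πi · (sum of the residues of f at the poles inside |z| = 4).

The denominator factors as (z + I)*(z - 2), so the singularities of f are simple poles at z = -I, z = 2.
  |-I|² = 1 < 16 = 4², so this pole is inside the contour.
  |2|² = 4 < 16 = 4², so this pole is inside the contour.

With P(z) = cos(z) and Q(z) = z^2 - 2*z + I*z - 2*I, each pole is simple, so Res(f, z₀) = P(z₀)/Q'(z₀) with Q'(z) = 2*z - 2 + I.
  Res(f, -I) = P(-I)/Q'(-I) = (cosh(1))/(-2 - I) = (-2/5 + I/5)*cosh(1)
  Res(f, 2) = P(2)/Q'(2) = (cos(2))/(2 + I) = (2/5 - I/5)*cos(2)

Sum of residues inside C: (2/5 - I/5)*cos(2) + (-2/5 + I/5)*cosh(1)
∮_C f(z) dz = 2πi · ((2/5 - I/5)*cos(2) + (-2/5 + I/5)*cosh(1)) = pi*(-2/5 - 4*I/5)*cosh(1) + pi*(2/5 + 4*I/5)*cos(2)

Final answer: pi*(-2/5 - 4*I/5)*cosh(1) + pi*(2/5 + 4*I/5)*cos(2)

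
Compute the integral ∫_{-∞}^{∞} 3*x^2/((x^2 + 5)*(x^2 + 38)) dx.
Let f(z) = 3*z^2/((z^2 + 5)*(z^2 + 38)). The denominator has no real zeros and deg Q - deg P = 2 ≥ 2, so the integral of f over the upper semicircle |z| = R tends to 0 as R → ∞. Closing the contour in the upper half-plane,
  ∫_{-∞}^{∞} f(x) dx = 2πi · Σ Res(f, z_k)  over the poles with Im z_k > 0.

Zeros of the denominator: z^2 + 5 = 0 gives z = ±sqrt(5)*I; z^2 + 38 = 0 gives z = ±sqrt(38)*I.
Upper half-plane: z = sqrt(38)*I, z = sqrt(5)*I (simple).

Each pole is a simple zero of Q(z) = z^4 + 43*z^2 + 190, so Res(f, z₀) = P(z₀)/Q'(z₀) with P(z) = 3*z^2, Q'(z) = 4*z^3 + 86*z:
  Res(f, sqrt(38)*I) = (-114)/(-66*sqrt(38)*I) = -sqrt(38)*I/22
  Res(f, sqrt(5)*I) = (-15)/(66*sqrt(5)*I) = sqrt(5)*I/22

Sum of residues: I*(-sqrt(38) + sqrt(5))/22
∫_{-∞}^{∞} f(x) dx = 2πi · (I*(-sqrt(38) + sqrt(5))/22) = pi*(-sqrt(5) + sqrt(38))/11

Final answer: pi*(-sqrt(5) + sqrt(38))/11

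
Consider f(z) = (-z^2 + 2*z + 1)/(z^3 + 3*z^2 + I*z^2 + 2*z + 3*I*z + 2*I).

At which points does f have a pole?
{-2, -1, -I}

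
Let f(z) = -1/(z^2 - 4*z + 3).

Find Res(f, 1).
Write f(z) = P(z)/Q(z) with P(z) = -1 and Q(z) = z^2 - 4*z + 3.
The denominator factors as Q(z) = (z - 1)*(z - 3), so z = 1 is a simple zero of Q and P is analytic there; z = 1 is therefore a simple pole and
  Res(f, z₀) = P(z₀)/Q'(z₀).

Q'(z) = 2*z - 4, so Q'(1) = -2.
P(1) = -1.

Res(f, 1) = (-1)/(-2) = 1/2

Final answer: 1/2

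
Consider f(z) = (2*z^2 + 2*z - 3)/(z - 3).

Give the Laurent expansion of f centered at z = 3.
Put w = z - (3), i.e. z = w + 3. The denominator is w, so it suffices to rewrite the numerator in powers of w.

P(z) = 2*z^2 + 2*z - 3
P(w + 3) = 21 + 14*w + 2*w^2

Dividing each term by w:
  f = 21/w + 14 + 2*w

Substituting back w = z - 3:
  f(z) = 21/(z - 3) + 14 + 2*(z - 3)

The series is finite because the numerator is a polynomial; the negative powers form the principal part, and the coefficient of 1/(z - 3) gives Res(f, 3) = 21.

Final answer: 21/(z - 3) + 14 + 2*(z - 3)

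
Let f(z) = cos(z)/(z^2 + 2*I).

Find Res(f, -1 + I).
Write f(z) = P(z)/Q(z) with P(z) = cos(z) and Q(z) = z^2 + 2*I.
The denominator factors as Q(z) = (z + 1 - I)*(z - 1 + I), so z = -1 + I is a simple zero of Q and P is analytic there; z = -1 + I is therefore a simple pole and
  Res(f, z₀) = P(z₀)/Q'(z₀).

Q'(z) = 2*z, so Q'(-1 + I) = -2 + 2*I.
P(-1 + I) = cos(1 - I).

Res(f, -1 + I) = (cos(1 - I))/(-2 + 2*I) = (-1/4 - I/4)*cos(1 - I)

Final answer: (-1/4 - I/4)*cos(1 - I)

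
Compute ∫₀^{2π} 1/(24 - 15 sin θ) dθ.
Call the integral J. The integrand is 2π-periodic and we integrate over a full period, so shifting θ does not change the value (θ → θ + π/2 turns sin θ into cos θ; θ → θ + π flips the sign of the trig term). Hence
  J = ∫₀^{2π} dθ/(24 + 15 cos θ).
Put z = e^{iθ}: then cos θ = (z + 1/z)/2, dθ = dz/(iz), and z runs once counterclockwise around |z| = 1:
  J = ∮_{|z|=1} 1/(24 + 15*(z + 1/z)/2) · dz/(iz) = (2/i) ∮_{|z|=1} dz/(15*z^2 + 48*z + 15).
The roots of 15*z^2 + 48*z + 15 are z = (-24 ± sqrt(24^2 - 15^2))/15, with sqrt(351) = 3*sqrt(39); their product is 1, so only z₊ = -8/5 + sqrt(39)/5 lies inside the unit circle (z₋ = -8/5 - sqrt(39)/5 lies outside).
z₊ is a simple zero of q(z) = 15*z^2 + 48*z + 15, so Res(1/q, z₊) = 1/q'(z₊) with q'(z) = 30*z + 48; and q'(z₊) = 15*(z₊ - z₋) = 6*sqrt(39).
Therefore J = (2/i) · 2πi · 1/(6*sqrt(39)) = 2*pi/(3*sqrt(39)) = 2*sqrt(39)*pi/117

Final answer: 2*sqrt(39)*pi/117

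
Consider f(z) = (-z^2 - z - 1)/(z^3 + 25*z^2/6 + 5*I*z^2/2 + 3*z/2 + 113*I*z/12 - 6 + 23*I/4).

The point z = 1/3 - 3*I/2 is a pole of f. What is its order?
1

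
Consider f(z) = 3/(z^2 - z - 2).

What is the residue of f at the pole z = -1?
Write f(z) = P(z)/Q(z) with P(z) = 3 and Q(z) = z^2 - z - 2.
The denominator factors as Q(z) = (z - 2)*(z + 1), so z = -1 is a simple zero of Q and P is analytic there; z = -1 is therefore a simple pole and
  Res(f, z₀) = P(z₀)/Q'(z₀).

Q'(z) = 2*z - 1, so Q'(-1) = -3.
P(-1) = 3.

Res(f, -1) = (3)/(-3) = -1

Final answer: -1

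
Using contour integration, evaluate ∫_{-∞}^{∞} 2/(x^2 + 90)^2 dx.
sqrt(10)*pi/2700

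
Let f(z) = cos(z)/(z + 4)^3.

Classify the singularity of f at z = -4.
Write f(z) = g(z)/(z + 4)^3 with g(z) = cos(z).
g is entire and g(-4) = cos(4) ≠ 0, so no factor of (z + 4) cancels: the Laurent expansion of f about z = -4 starts at the power -3, i.e. lim_{z→z₀} (z - z₀)^3 f(z) = cos(4) is finite and nonzero.
So z = -4 is a pole of order 3.

Final answer: pole of order 3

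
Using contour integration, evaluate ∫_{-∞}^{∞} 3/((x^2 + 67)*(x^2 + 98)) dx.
Let f(z) = 3/((z^2 + 67)*(z^2 + 98)). The denominator has no real zeros and deg Q - deg P = 4 ≥ 2, so the integral of f over the upper semicircle |z| = R tends to 0 as R → ∞. Closing the contour in the upper half-plane,
  ∫_{-∞}^{∞} f(x) dx = 2πi · Σ Res(f, z_k)  over the poles with Im z_k > 0.

Zeros of the denominator: z^2 + 67 = 0 gives z = ±sqrt(67)*I; z^2 + 98 = 0 gives z = ±7*sqrt(2)*I.
Upper half-plane: z = 7*sqrt(2)*I, z = sqrt(67)*I (simple).

Each pole is a simple zero of Q(z) = z^4 + 165*z^2 + 6566, so Res(f, z₀) = P(z₀)/Q'(z₀) with P(z) = 3, Q'(z) = 4*z^3 + 330*z:
  Res(f, 7*sqrt(2)*I) = (3)/(-434*sqrt(2)*I) = 3*sqrt(2)*I/868
  Res(f, sqrt(67)*I) = (3)/(62*sqrt(67)*I) = -3*sqrt(67)*I/4154

Sum of residues: 3*I*(-14*sqrt(67) + 67*sqrt(2))/58156
∫_{-∞}^{∞} f(x) dx = 2πi · (3*I*(-14*sqrt(67) + 67*sqrt(2))/58156) = 3*pi*(-67*sqrt(2) + 14*sqrt(67))/29078

Final answer: 3*pi*(-67*sqrt(2) + 14*sqrt(67))/29078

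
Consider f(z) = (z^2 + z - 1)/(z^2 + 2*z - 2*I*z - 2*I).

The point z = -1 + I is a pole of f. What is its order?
Factor the denominator:
  z^2 + 2*z - 2*I*z - 2*I = (z + 1 - I)^2

The numerator P(z) = z^2 + z - 1 has P(-1 + I) = -2 - I ≠ 0, so no factor of (z + 1 - I) cancels.
Near z = -1 + I we can therefore write f(z) = g(z)/(z + 1 - I)^2 with g analytic at -1 + I and g(-1 + I) ≠ 0 (g is just the numerator).

Hence z = -1 + I is a pole of order 2.

Final answer: 2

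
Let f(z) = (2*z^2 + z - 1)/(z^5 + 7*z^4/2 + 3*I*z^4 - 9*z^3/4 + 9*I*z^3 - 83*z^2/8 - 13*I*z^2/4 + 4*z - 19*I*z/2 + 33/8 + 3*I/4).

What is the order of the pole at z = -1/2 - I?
Factor the denominator:
  z^5 + 7*z^4/2 + 3*I*z^4 - 9*z^3/4 + 9*I*z^3 - 83*z^2/8 - 13*I*z^2/4 + 4*z - 19*I*z/2 + 33/8 + 3*I/4 = (z + 1/2 + I)^3*(z + 3)*(z - 1)

The numerator P(z) = 2*z^2 + z - 1 has P(-1/2 - I) = -3 + I ≠ 0, so no factor of (z + 1/2 + I) cancels.
Near z = -1/2 - I we can therefore write f(z) = g(z)/(z + 1/2 + I)^3 with g analytic at -1/2 - I and g(-1/2 - I) ≠ 0 (g is the numerator divided by the remaining denominator factors).

Hence z = -1/2 - I is a pole of order 3.

Final answer: 3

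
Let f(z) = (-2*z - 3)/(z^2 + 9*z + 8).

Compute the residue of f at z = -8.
Write f(z) = P(z)/Q(z) with P(z) = -2*z - 3 and Q(z) = z^2 + 9*z + 8.
The denominator factors as Q(z) = (z + 8)*(z + 1), so z = -8 is a simple zero of Q and P is analytic there; z = -8 is therefore a simple pole and
  Res(f, z₀) = P(z₀)/Q'(z₀).

Q'(z) = 2*z + 9, so Q'(-8) = -7.
P(-8) = 13.

Res(f, -8) = (13)/(-7) = -13/7

Final answer: -13/7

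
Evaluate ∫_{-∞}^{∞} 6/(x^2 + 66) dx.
sqrt(66)*pi/11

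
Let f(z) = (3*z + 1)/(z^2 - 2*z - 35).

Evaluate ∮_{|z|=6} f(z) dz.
By the residue theorem, ∮_C f(z) dz = 2πi · (sum of the residues of f at the poles inside |z| = 6).

The denominator factors as (z + 5)*(z - 7), so the singularities of f are simple poles at z = -5, z = 7.
  |-5|² = 25 < 36 = 6², so this pole is inside the contour.
  |7|² = 49 > 36 = 6², so this pole is outside the contour.

With P(z) = 3*z + 1 and Q(z) = z^2 - 2*z - 35, each pole is simple, so Res(f, z₀) = P(z₀)/Q'(z₀) with Q'(z) = 2*z - 2.
  Res(f, -5) = P(-5)/Q'(-5) = (-14)/(-12) = 7/6

∮_C f(z) dz = 2πi · (7/6) = 7*I*pi/3

Final answer: 7*I*pi/3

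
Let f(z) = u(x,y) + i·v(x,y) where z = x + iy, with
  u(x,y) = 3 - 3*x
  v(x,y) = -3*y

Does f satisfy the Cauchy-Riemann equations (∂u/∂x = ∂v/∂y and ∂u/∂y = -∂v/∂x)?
∂u/∂x = -3
∂v/∂y = -3
∂u/∂y = 0
∂v/∂x = 0
∂u/∂x = ∂v/∂y and ∂u/∂y = -∂v/∂x hold identically; f is analytic.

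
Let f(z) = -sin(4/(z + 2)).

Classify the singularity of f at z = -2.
Let u = z + 2. Then
  sin(4/u) = Σ_{k≥0} (-1)^k (4)^(2k+1)/((2k+1)!·u^(2k+1)) = 4/u - 32/(3*u^3) + 128/(15*u^5) + ...
which has infinitely many negative powers of u, so sin(4/(z + 2)) has an essential singularity at z = -2.
So the singularity is essential.

Final answer: essential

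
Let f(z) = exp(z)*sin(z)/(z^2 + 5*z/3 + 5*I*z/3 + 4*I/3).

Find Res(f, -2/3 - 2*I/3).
(-3/2 + 3*I/2)*exp(-2/3 - 2*I/3)*sin(2/3 + 2*I/3)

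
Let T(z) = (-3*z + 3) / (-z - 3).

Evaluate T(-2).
Substitute z = -2:
  numerator:   -3*(-2) + 3 = 9
  denominator: -(-2) - 3 = -1
T(-2) = (9)/(-1) = -9

Final answer: -9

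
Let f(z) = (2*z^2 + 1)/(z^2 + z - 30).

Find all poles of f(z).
The singularities of f are the zeros of the denominator. Factoring,
  z^2 + z - 30 = (z - 5)*(z + 6)
so the candidates are z = 5, z = -6.

Check the numerator P(z) = 2*z^2 + 1 at each one:
  P(5) = 51 ≠ 0, so z = 5 is a (simple) pole.
  P(-6) = 73 ≠ 0, so z = -6 is a (simple) pole.

Poles of f: {-6, 5}

Final answer: {-6, 5}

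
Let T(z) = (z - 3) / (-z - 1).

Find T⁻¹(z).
Set w = T(z) = (z - 3) / (-z - 1) and solve for z:
  w*(-z - 1) = z - 3
  -w + z*(-w - 1) + 3 = 0
  z*(-w - 1) = w - 3
  z = (3 - w)/(w + 1)
Renaming the variable, T⁻¹(z) = (-z + 3)/(z + 1).
(Check: ad - bc = -4 ≠ 0, so T is invertible.)

Final answer: (-z + 3)/(z + 1)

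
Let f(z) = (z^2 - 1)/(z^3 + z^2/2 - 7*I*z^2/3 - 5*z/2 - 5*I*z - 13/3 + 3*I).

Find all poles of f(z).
The singularities of f are the zeros of the denominator. Factoring,
  z^3 + z^2/2 - 7*I*z^2/3 - 5*z/2 - 5*I*z - 13/3 + 3*I = (z + 2 + 2*I/3)*(z - 1 - 2*I)*(z - 1/2 - I)
so the candidates are z = -2 - 2*I/3, z = 1 + 2*I, z = 1/2 + I.

Check the numerator P(z) = z^2 - 1 at each one:
  P(-2 - 2*I/3) = 23/9 + 8*I/3 ≠ 0, so z = -2 - 2*I/3 is a (simple) pole.
  P(1 + 2*I) = -4 + 4*I ≠ 0, so z = 1 + 2*I is a (simple) pole.
  P(1/2 + I) = -7/4 + I ≠ 0, so z = 1/2 + I is a (simple) pole.

Poles of f: {-2 - 2*I/3, 1/2 + I, 1 + 2*I}

Final answer: {-2 - 2*I/3, 1/2 + I, 1 + 2*I}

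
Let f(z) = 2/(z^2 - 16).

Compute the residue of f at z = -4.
Write f(z) = P(z)/Q(z) with P(z) = 2 and Q(z) = z^2 - 16.
The denominator factors as Q(z) = (z - 4)*(z + 4), so z = -4 is a simple zero of Q and P is analytic there; z = -4 is therefore a simple pole and
  Res(f, z₀) = P(z₀)/Q'(z₀).

Q'(z) = 2*z, so Q'(-4) = -8.
P(-4) = 2.

Res(f, -4) = (2)/(-8) = -1/4

Final answer: -1/4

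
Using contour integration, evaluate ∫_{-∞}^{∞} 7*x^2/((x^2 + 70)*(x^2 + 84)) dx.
pi*(-sqrt(70) + 2*sqrt(21))/2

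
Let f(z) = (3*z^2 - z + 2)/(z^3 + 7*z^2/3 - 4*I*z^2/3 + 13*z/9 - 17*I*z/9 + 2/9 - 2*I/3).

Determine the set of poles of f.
The singularities of f are the zeros of the denominator. Factoring,
  z^3 + 7*z^2/3 - 4*I*z^2/3 + 13*z/9 - 17*I*z/9 + 2/9 - 2*I/3 = (z + 2/3 - I/3)*(z + 2/3)*(z + 1 - I)
so the candidates are z = -2/3 + I/3, z = -2/3, z = -1 + I.

Check the numerator P(z) = 3*z^2 - z + 2 at each one:
  P(-2/3 + I/3) = 11/3 - 5*I/3 ≠ 0, so z = -2/3 + I/3 is a (simple) pole.
  P(-2/3) = 4 ≠ 0, so z = -2/3 is a (simple) pole.
  P(-1 + I) = 3 - 7*I ≠ 0, so z = -1 + I is a (simple) pole.

Poles of f: {-1 + I, -2/3, -2/3 + I/3}

Final answer: {-1 + I, -2/3, -2/3 + I/3}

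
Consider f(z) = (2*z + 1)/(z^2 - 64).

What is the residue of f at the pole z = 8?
17/16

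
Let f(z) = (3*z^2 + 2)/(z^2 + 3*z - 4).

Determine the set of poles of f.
The singularities of f are the zeros of the denominator. Factoring,
  z^2 + 3*z - 4 = (z + 4)*(z - 1)
so the candidates are z = -4, z = 1.

Check the numerator P(z) = 3*z^2 + 2 at each one:
  P(-4) = 50 ≠ 0, so z = -4 is a (simple) pole.
  P(1) = 5 ≠ 0, so z = 1 is a (simple) pole.

Poles of f: {-4, 1}

Final answer: {-4, 1}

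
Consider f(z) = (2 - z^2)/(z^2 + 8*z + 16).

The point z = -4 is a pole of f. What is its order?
Factor the denominator:
  z^2 + 8*z + 16 = (z + 4)^2

The numerator P(z) = 2 - z^2 has P(-4) = -14 ≠ 0, so no factor of (z + 4) cancels.
Near z = -4 we can therefore write f(z) = g(z)/(z + 4)^2 with g analytic at -4 and g(-4) ≠ 0 (g is just the numerator).

Hence z = -4 is a pole of order 2.

Final answer: 2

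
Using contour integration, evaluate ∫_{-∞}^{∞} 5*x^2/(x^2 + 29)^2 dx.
5*sqrt(29)*pi/58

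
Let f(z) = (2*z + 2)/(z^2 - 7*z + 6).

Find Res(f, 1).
-4/5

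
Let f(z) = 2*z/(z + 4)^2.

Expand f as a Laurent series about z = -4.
Put w = z - (-4), i.e. z = w - 4. The denominator is w^2, so it suffices to rewrite the numerator in powers of w.

P(z) = 2*z
P(w - 4) = -8 + 2*w

Dividing each term by w^2:
  f = -8/w^2 + 2/w

Substituting back w = z + 4:
  f(z) = -8/(z + 4)^2 + 2/(z + 4)

The series is finite because the numerator is a polynomial; the negative powers form the principal part, and the coefficient of 1/(z + 4) gives Res(f, -4) = 2.

Final answer: -8/(z + 4)^2 + 2/(z + 4)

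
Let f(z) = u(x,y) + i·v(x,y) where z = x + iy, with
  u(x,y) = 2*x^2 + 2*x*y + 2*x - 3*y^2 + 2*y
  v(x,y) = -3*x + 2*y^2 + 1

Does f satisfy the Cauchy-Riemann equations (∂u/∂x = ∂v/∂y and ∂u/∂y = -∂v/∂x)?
∂u/∂x = 4*x + 2*y + 2
∂v/∂y = 4*y
∂u/∂y = 2*x - 6*y + 2
∂v/∂x = -3
∂u/∂x ≠ ∂v/∂y and ∂u/∂y ≠ -∂v/∂x; the Cauchy-Riemann equations are not satisfied, so f is not analytic.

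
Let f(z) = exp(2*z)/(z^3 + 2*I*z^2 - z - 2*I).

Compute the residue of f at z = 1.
(1/10 - I/5)*exp(2)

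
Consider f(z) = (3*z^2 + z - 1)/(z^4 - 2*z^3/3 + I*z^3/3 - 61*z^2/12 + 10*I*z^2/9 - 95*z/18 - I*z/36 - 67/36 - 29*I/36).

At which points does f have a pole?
{-1, -1 + I/2, -1/3 - I/2, 3 - I/3}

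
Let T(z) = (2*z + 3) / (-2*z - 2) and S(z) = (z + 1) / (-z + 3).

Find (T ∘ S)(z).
(z - 11)/8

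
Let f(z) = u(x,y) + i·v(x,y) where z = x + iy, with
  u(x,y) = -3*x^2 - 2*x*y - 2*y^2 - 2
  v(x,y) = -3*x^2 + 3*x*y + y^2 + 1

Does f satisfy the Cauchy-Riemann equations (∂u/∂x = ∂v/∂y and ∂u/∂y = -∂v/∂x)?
∂u/∂x = -6*x - 2*y
∂v/∂y = 3*x + 2*y
∂u/∂y = -2*x - 4*y
∂v/∂x = -6*x + 3*y
∂u/∂x ≠ ∂v/∂y and ∂u/∂y ≠ -∂v/∂x; the Cauchy-Riemann equations are not satisfied, so f is not analytic.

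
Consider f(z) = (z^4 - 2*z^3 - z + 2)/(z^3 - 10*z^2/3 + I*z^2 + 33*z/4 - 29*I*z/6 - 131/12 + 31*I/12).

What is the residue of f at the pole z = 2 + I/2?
-2919/8656 + 5643*I/8656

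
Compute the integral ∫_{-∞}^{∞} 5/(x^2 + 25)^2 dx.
pi/50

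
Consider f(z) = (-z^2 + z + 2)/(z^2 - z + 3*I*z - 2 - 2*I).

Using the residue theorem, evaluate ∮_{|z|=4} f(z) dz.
By the residue theorem, ∮_C f(z) dz = 2πi · (sum of the residues of f at the poles inside |z| = 4).

The denominator factors as (z + 2*I)*(z - 1 + I), so the singularities of f are simple poles at z = -2*I, z = 1 - I.
  |-2*I|² = 4 < 16 = 4², so this pole is inside the contour.
  |1 - I|² = 2 < 16 = 4², so this pole is inside the contour.

With P(z) = -z^2 + z + 2 and Q(z) = z^2 - z + 3*I*z - 2 - 2*I, each pole is simple, so Res(f, z₀) = P(z₀)/Q'(z₀) with Q'(z) = 2*z - 1 + 3*I.
  Res(f, -2*I) = P(-2*I)/Q'(-2*I) = (6 - 2*I)/(-1 - I) = -2 + 4*I
  Res(f, 1 - I) = P(1 - I)/Q'(1 - I) = (3 + I)/(1 + I) = 2 - I

Sum of residues inside C: 3*I
∮_C f(z) dz = 2πi · (3*I) = -6*pi

Final answer: -6*pi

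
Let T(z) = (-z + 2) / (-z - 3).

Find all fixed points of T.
T(z) = z means -z + 2 = z*(-z - 3), i.e.
  -z^2 - 2*z - 2 = 0.
Discriminant: (-2)^2 - 4*(-1)*(-2) = -4, so the roots are complex conjugates.
  z = (2 ± I*sqrt(4))/(2*(-1))
Fixed points: {-1 - I, -1 + I}

Final answer: {-1 - I, -1 + I}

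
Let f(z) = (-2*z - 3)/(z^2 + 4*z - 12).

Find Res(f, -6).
Write f(z) = P(z)/Q(z) with P(z) = -2*z - 3 and Q(z) = z^2 + 4*z - 12.
The denominator factors as Q(z) = (z + 6)*(z - 2), so z = -6 is a simple zero of Q and P is analytic there; z = -6 is therefore a simple pole and
  Res(f, z₀) = P(z₀)/Q'(z₀).

Q'(z) = 2*z + 4, so Q'(-6) = -8.
P(-6) = 9.

Res(f, -6) = (9)/(-8) = -9/8

Final answer: -9/8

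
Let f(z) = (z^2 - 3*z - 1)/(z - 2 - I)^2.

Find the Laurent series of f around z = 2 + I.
Put w = z - (2 + I), i.e. z = w + 2 + I. The denominator is w^2, so it suffices to rewrite the numerator in powers of w.

P(z) = z^2 - 3*z - 1
P(w + 2 + I) = -4 + I + (1 + 2*I)*w + w^2

Dividing each term by w^2:
  f = (-4 + I)/w^2 + (1 + 2*I)/w + 1

Substituting back w = z - 2 - I:
  f(z) = (-4 + I)/(z - 2 - I)^2 + (1 + 2*I)/(z - 2 - I) + 1

The series is finite because the numerator is a polynomial; the negative powers form the principal part, and the coefficient of 1/(z - 2 - I) gives Res(f, 2 + I) = 1 + 2*I.

Final answer: (-4 + I)/(z - 2 - I)^2 + (1 + 2*I)/(z - 2 - I) + 1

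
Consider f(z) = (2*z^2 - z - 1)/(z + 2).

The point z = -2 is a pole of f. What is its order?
Factor the denominator:
  z + 2 = (z + 2)

The numerator P(z) = 2*z^2 - z - 1 has P(-2) = 9 ≠ 0, so no factor of (z + 2) cancels.
Near z = -2 we can therefore write f(z) = g(z)/(z + 2) with g analytic at -2 and g(-2) ≠ 0 (g is just the numerator).

Hence z = -2 is a pole of order 1.

Final answer: 1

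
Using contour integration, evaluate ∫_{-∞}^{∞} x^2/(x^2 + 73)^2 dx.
Let f(z) = z^2/(z^2 + 73)^2. The denominator has no real zeros and deg Q - deg P = 2 ≥ 2, so the integral of f over the upper semicircle |z| = R tends to 0 as R → ∞. Closing the contour in the upper half-plane,
  ∫_{-∞}^{∞} f(x) dx = 2πi · Σ Res(f, z_k)  over the poles with Im z_k > 0.

Zeros of the denominator: z^2 + 73 = 0 gives z = ±sqrt(73)*I.
Upper half-plane: z = sqrt(73)*I (a pole of order 2).

Write f(z) = g(z)/(z - sqrt(73)*I)^2 with g(z) = z^2/(z + sqrt(73)*I)^2. For a double pole, Res(f, z₀) = g'(z₀):
  g'(z) = 2*sqrt(73)*I*z/(z + sqrt(73)*I)^3
  Res(f, sqrt(73)*I) = g'(sqrt(73)*I) = -sqrt(73)*I/292

∫_{-∞}^{∞} f(x) dx = 2πi · (-sqrt(73)*I/292) = sqrt(73)*pi/146

Final answer: sqrt(73)*pi/146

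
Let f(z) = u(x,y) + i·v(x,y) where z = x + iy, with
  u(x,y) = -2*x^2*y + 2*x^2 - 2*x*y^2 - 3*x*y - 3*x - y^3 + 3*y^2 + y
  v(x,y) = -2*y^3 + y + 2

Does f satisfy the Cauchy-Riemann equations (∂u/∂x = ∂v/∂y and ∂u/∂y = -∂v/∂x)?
∂u/∂x = -4*x*y + 4*x - 2*y^2 - 3*y - 3
∂v/∂y = 1 - 6*y^2
∂u/∂y = -2*x^2 - 4*x*y - 3*x - 3*y^2 + 6*y + 1
∂v/∂x = 0
∂u/∂x ≠ ∂v/∂y and ∂u/∂y ≠ -∂v/∂x; the Cauchy-Riemann equations are not satisfied, so f is not analytic.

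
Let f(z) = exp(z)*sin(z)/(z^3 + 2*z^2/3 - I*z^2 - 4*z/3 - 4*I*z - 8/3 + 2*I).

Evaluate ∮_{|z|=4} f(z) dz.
By the residue theorem, ∮_C f(z) dz = 2πi · (sum of the residues of f at the poles inside |z| = 4).

The denominator factors as (z - 1 - I)*(z - 1/3 - I)*(z + 2 + I), so the singularities of f are simple poles at z = 1 + I, z = 1/3 + I, z = -2 - I.
  |1 + I|² = 2 < 16 = 4², so this pole is inside the contour.
  |1/3 + I|² = 10/9 < 16 = 4², so this pole is inside the contour.
  |-2 - I|² = 5 < 16 = 4², so this pole is inside the contour.

With P(z) = exp(z)*sin(z) and Q(z) = z^3 + 2*z^2/3 - I*z^2 - 4*z/3 - 4*I*z - 8/3 + 2*I, each pole is simple, so Res(f, z₀) = P(z₀)/Q'(z₀) with Q'(z) = 3*z^2 + 4*z/3 - 2*I*z - 4/3 - 4*I.
  Res(f, 1 + I) = P(1 + I)/Q'(1 + I) = (exp(1 + I)*sin(1 + I))/(2 + 4*I/3) = (9/26 - 3*I/13)*exp(1 + I)*sin(1 + I)
  Res(f, 1/3 + I) = P(1/3 + I)/Q'(1/3 + I) = (exp(1/3 + I)*sin(1/3 + I))/(-14/9 - 4*I/3) = (-63/170 + 27*I/85)*exp(1/3 + I)*sin(1/3 + I)
  Res(f, -2 - I) = P(-2 - I)/Q'(-2 - I) = (-exp(-2 - I)*sin(2 + I))/(3 + 32*I/3) = (-27/1105 + 96*I/1105)*exp(-2 - I)*sin(2 + I)

Sum of residues inside C: (-63/170 + 27*I/85)*exp(1/3 + I)*sin(1/3 + I) + (-27/1105 + 96*I/1105)*exp(-2 - I)*sin(2 + I) + (9/26 - 3*I/13)*exp(1 + I)*sin(1 + I)
∮_C f(z) dz = 2πi · ((-63/170 + 27*I/85)*exp(1/3 + I)*sin(1/3 + I) + (-27/1105 + 96*I/1105)*exp(-2 - I)*sin(2 + I) + (9/26 - 3*I/13)*exp(1 + I)*sin(1 + I)) = pi*(-54/85 - 63*I/85)*exp(1/3 + I)*sin(1/3 + I) + pi*(-192/1105 - 54*I/1105)*exp(-2 - I)*sin(2 + I) + pi*(6/13 + 9*I/13)*exp(1 + I)*sin(1 + I)

Final answer: pi*(-54/85 - 63*I/85)*exp(1/3 + I)*sin(1/3 + I) + pi*(-192/1105 - 54*I/1105)*exp(-2 - I)*sin(2 + I) + pi*(6/13 + 9*I/13)*exp(1 + I)*sin(1 + I)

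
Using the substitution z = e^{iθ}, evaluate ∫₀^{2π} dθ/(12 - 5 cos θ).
Call the integral J. The integrand is 2π-periodic and we integrate over a full period, so shifting θ does not change the value (θ → θ + π flips the sign of the trig term). Hence
  J = ∫₀^{2π} dθ/(12 + 5 cos θ).
Put z = e^{iθ}: then cos θ = (z + 1/z)/2, dθ = dz/(iz), and z runs once counterclockwise around |z| = 1:
  J = ∮_{|z|=1} 1/(12 + 5*(z + 1/z)/2) · dz/(iz) = (2/i) ∮_{|z|=1} dz/(5*z^2 + 24*z + 5).
The roots of 5*z^2 + 24*z + 5 are z = (-12 ± sqrt(12^2 - 5^2))/5, with sqrt(119) = sqrt(119); their product is 1, so only z₊ = -12/5 + sqrt(119)/5 lies inside the unit circle (z₋ = -12/5 - sqrt(119)/5 lies outside).
z₊ is a simple zero of q(z) = 5*z^2 + 24*z + 5, so Res(1/q, z₊) = 1/q'(z₊) with q'(z) = 10*z + 24; and q'(z₊) = 5*(z₊ - z₋) = 2*sqrt(119).
Therefore J = (2/i) · 2πi · 1/(2*sqrt(119)) = 2*pi/(sqrt(119)) = 2*sqrt(119)*pi/119

Final answer: 2*sqrt(119)*pi/119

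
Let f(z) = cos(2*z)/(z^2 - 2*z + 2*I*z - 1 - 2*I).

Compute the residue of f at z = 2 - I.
Write f(z) = P(z)/Q(z) with P(z) = cos(2*z) and Q(z) = z^2 - 2*z + 2*I*z - 1 - 2*I.
The denominator factors as Q(z) = (z - 2 + I)*(z + I), so z = 2 - I is a simple zero of Q and P is analytic there; z = 2 - I is therefore a simple pole and
  Res(f, z₀) = P(z₀)/Q'(z₀).

Q'(z) = 2*z - 2 + 2*I, so Q'(2 - I) = 2.
P(2 - I) = cos(4 - 2*I).

Res(f, 2 - I) = (cos(4 - 2*I))/(2) = cos(4 - 2*I)/2

Final answer: cos(4 - 2*I)/2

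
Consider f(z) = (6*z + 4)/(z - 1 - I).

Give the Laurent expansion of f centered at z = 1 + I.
(10 + 6*I)/(z - 1 - I) + 6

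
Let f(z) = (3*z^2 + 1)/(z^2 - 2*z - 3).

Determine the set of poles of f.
{-1, 3}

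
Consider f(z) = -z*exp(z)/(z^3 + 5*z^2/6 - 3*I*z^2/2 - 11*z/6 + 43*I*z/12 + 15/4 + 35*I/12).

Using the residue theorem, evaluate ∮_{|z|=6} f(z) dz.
By the residue theorem, ∮_C f(z) dz = 2πi · (sum of the residues of f at the poles inside |z| = 6).

The denominator factors as (z - 3/2 + I)*(z + 2 - 3*I/2)*(z + 1/3 - I), so the singularities of f are simple poles at z = 3/2 - I, z = -2 + 3*I/2, z = -1/3 + I.
  |3/2 - I|² = 13/4 < 36 = 6², so this pole is inside the contour.
  |-2 + 3*I/2|² = 25/4 < 36 = 6², so this pole is inside the contour.
  |-1/3 + I|² = 10/9 < 36 = 6², so this pole is inside the contour.

With P(z) = -z*exp(z) and Q(z) = z^3 + 5*z^2/6 - 3*I*z^2/2 - 11*z/6 + 43*I*z/12 + 15/4 + 35*I/12, each pole is simple, so Res(f, z₀) = P(z₀)/Q'(z₀) with Q'(z) = 3*z^2 + 5*z/3 - 3*I*z - 11/6 + 43*I/12.
  Res(f, 3/2 - I) = P(3/2 - I)/Q'(3/2 - I) = ((-3/2 + I)*exp(3/2 - I))/(17/12 - 139*I/12) = (-987/9805 - 1149*I/9805)*exp(3/2 - I)
  Res(f, -2 + 3*I/2) = P(-2 + 3*I/2)/Q'(-2 + 3*I/2) = ((2 - 3*I/2)*exp(-2 + 3*I/2))/(55/12 - 71*I/12) = (1299/4033 + 357*I/4033)*exp(-2 + 3*I/2)
  Res(f, -1/3 + I) = P(-1/3 + I)/Q'(-1/3 + I) = ((1/3 - I)*exp(-1/3 + I))/(-37/18 + 17*I/4) = (-6396/28885 + 828*I/28885)*exp(-1/3 + I)

Sum of residues inside C: (-6396/28885 + 828*I/28885)*exp(-1/3 + I) + (1299/4033 + 357*I/4033)*exp(-2 + 3*I/2) + (-987/9805 - 1149*I/9805)*exp(3/2 - I)
∮_C f(z) dz = 2πi · ((-6396/28885 + 828*I/28885)*exp(-1/3 + I) + (1299/4033 + 357*I/4033)*exp(-2 + 3*I/2) + (-987/9805 - 1149*I/9805)*exp(3/2 - I)) = pi*(2298/9805 - 1974*I/9805)*exp(3/2 - I) + pi*(-1656/28885 - 12792*I/28885)*exp(-1/3 + I) + pi*(-714/4033 + 2598*I/4033)*exp(-2 + 3*I/2)

Final answer: pi*(2298/9805 - 1974*I/9805)*exp(3/2 - I) + pi*(-1656/28885 - 12792*I/28885)*exp(-1/3 + I) + pi*(-714/4033 + 2598*I/4033)*exp(-2 + 3*I/2)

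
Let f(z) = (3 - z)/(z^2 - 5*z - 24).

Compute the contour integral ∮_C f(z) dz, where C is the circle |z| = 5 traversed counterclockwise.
-12*I*pi/11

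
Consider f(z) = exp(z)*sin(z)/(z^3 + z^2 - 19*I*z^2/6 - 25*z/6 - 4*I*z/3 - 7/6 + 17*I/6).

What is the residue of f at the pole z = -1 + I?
Write f(z) = P(z)/Q(z) with P(z) = exp(z)*sin(z) and Q(z) = z^3 + z^2 - 19*I*z^2/6 - 25*z/6 - 4*I*z/3 - 7/6 + 17*I/6.
The denominator factors as Q(z) = (z + 1 - I)*(z + 1 - 3*I/2)*(z - 1 - 2*I/3), so z = -1 + I is a simple zero of Q and P is analytic there; z = -1 + I is therefore a simple pole and
  Res(f, z₀) = P(z₀)/Q'(z₀).

Q'(z) = 3*z^2 + 2*z - 19*I*z/3 - 25/6 - 4*I/3, so Q'(-1 + I) = 1/6 + I.
P(-1 + I) = -exp(-1 + I)*sin(1 - I).

Res(f, -1 + I) = (-exp(-1 + I)*sin(1 - I))/(1/6 + I) = (-6/37 + 36*I/37)*exp(-1 + I)*sin(1 - I)

Final answer: (-6/37 + 36*I/37)*exp(-1 + I)*sin(1 - I)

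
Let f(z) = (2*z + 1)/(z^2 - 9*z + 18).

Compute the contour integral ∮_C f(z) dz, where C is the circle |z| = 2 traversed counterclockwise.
By the residue theorem, ∮_C f(z) dz = 2πi · (sum of the residues of f at the poles inside |z| = 2).

The denominator factors as (z - 3)*(z - 6), so the singularities of f are simple poles at z = 3, z = 6.
  |3|² = 9 > 4 = 2², so this pole is outside the contour.
  |6|² = 36 > 4 = 2², so this pole is outside the contour.

No pole lies inside the contour, so f is analytic on and inside C and the integral is 0 (Cauchy's theorem).

Final answer: 0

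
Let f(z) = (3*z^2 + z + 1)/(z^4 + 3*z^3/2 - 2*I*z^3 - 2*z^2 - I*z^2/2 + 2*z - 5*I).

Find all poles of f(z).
{-2 + I, -1 + I, 1/2 - I, 1 + I}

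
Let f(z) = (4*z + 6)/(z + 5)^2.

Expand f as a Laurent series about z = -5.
-14/(z + 5)^2 + 4/(z + 5)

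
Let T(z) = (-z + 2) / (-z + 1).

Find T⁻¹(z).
Set w = T(z) = (-z + 2) / (-z + 1) and solve for z:
  w*(-z + 1) = -z + 2
  w + z*(1 - w) - 2 = 0
  z*(1 - w) = 2 - w
  z = (w - 2)/(w - 1)
Renaming the variable, T⁻¹(z) = (z - 2)/(z - 1).
(Check: ad - bc = 1 ≠ 0, so T is invertible.)

Final answer: (z - 2)/(z - 1)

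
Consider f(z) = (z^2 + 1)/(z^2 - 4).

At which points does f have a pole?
The singularities of f are the zeros of the denominator. Factoring,
  z^2 - 4 = (z - 2)*(z + 2)
so the candidates are z = 2, z = -2.

Check the numerator P(z) = z^2 + 1 at each one:
  P(2) = 5 ≠ 0, so z = 2 is a (simple) pole.
  P(-2) = 5 ≠ 0, so z = -2 is a (simple) pole.

Poles of f: {-2, 2}

Final answer: {-2, 2}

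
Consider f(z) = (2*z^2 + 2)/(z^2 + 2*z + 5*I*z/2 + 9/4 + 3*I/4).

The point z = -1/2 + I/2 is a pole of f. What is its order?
Factor the denominator:
  z^2 + 2*z + 5*I*z/2 + 9/4 + 3*I/4 = (z + 1/2 - I/2)*(z + 3/2 + 3*I)

The numerator P(z) = 2*z^2 + 2 has P(-1/2 + I/2) = 2 - I ≠ 0, so no factor of (z + 1/2 - I/2) cancels.
Near z = -1/2 + I/2 we can therefore write f(z) = g(z)/(z + 1/2 - I/2) with g analytic at -1/2 + I/2 and g(-1/2 + I/2) ≠ 0 (g is the numerator divided by the remaining denominator factors).

Hence z = -1/2 + I/2 is a pole of order 1.

Final answer: 1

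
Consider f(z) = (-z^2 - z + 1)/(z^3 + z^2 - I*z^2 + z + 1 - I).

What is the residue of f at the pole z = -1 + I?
I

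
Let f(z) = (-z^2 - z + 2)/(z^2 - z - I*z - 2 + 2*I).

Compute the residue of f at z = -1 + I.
Write f(z) = P(z)/Q(z) with P(z) = -z^2 - z + 2 and Q(z) = z^2 - z - I*z - 2 + 2*I.
The denominator factors as Q(z) = (z - 2)*(z + 1 - I), so z = -1 + I is a simple zero of Q and P is analytic there; z = -1 + I is therefore a simple pole and
  Res(f, z₀) = P(z₀)/Q'(z₀).

Q'(z) = 2*z - 1 - I, so Q'(-1 + I) = -3 + I.
P(-1 + I) = 3 + I.

Res(f, -1 + I) = (3 + I)/(-3 + I) = -4/5 - 3*I/5

Final answer: -4/5 - 3*I/5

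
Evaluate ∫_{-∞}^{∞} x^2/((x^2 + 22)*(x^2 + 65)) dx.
Let f(z) = z^2/((z^2 + 22)*(z^2 + 65)). The denominator has no real zeros and deg Q - deg P = 2 ≥ 2, so the integral of f over the upper semicircle |z| = R tends to 0 as R → ∞. Closing the contour in the upper half-plane,
  ∫_{-∞}^{∞} f(x) dx = 2πi · Σ Res(f, z_k)  over the poles with Im z_k > 0.

Zeros of the denominator: z^2 + 65 = 0 gives z = ±sqrt(65)*I; z^2 + 22 = 0 gives z = ±sqrt(22)*I.
Upper half-plane: z = sqrt(22)*I, z = sqrt(65)*I (simple).

Each pole is a simple zero of Q(z) = z^4 + 87*z^2 + 1430, so Res(f, z₀) = P(z₀)/Q'(z₀) with P(z) = z^2, Q'(z) = 4*z^3 + 174*z:
  Res(f, sqrt(22)*I) = (-22)/(86*sqrt(22)*I) = sqrt(22)*I/86
  Res(f, sqrt(65)*I) = (-65)/(-86*sqrt(65)*I) = -sqrt(65)*I/86

Sum of residues: I*(-sqrt(65) + sqrt(22))/86
∫_{-∞}^{∞} f(x) dx = 2πi · (I*(-sqrt(65) + sqrt(22))/86) = pi*(-sqrt(22) + sqrt(65))/43

Final answer: pi*(-sqrt(22) + sqrt(65))/43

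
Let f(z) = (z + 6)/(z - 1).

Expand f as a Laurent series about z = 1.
7/(z - 1) + 1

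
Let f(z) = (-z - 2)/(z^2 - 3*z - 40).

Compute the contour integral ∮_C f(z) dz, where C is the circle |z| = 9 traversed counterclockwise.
By the residue theorem, ∮_C f(z) dz = 2πi · (sum of the residues of f at the poles inside |z| = 9).

The denominator factors as (z + 5)*(z - 8), so the singularities of f are simple poles at z = -5, z = 8.
  |-5|² = 25 < 81 = 9², so this pole is inside the contour.
  |8|² = 64 < 81 = 9², so this pole is inside the contour.

With P(z) = -z - 2 and Q(z) = z^2 - 3*z - 40, each pole is simple, so Res(f, z₀) = P(z₀)/Q'(z₀) with Q'(z) = 2*z - 3.
  Res(f, -5) = P(-5)/Q'(-5) = (3)/(-13) = -3/13
  Res(f, 8) = P(8)/Q'(8) = (-10)/(13) = -10/13

Sum of residues inside C: -1
∮_C f(z) dz = 2πi · (-1) = -2*I*pi

Final answer: -2*I*pi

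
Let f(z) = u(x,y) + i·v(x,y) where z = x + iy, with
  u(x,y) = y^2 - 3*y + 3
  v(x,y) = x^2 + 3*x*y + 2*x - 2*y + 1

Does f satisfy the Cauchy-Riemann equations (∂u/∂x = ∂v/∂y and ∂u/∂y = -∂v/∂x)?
∂u/∂x = 0
∂v/∂y = 3*x - 2
∂u/∂y = 2*y - 3
∂v/∂x = 2*x + 3*y + 2
∂u/∂x ≠ ∂v/∂y and ∂u/∂y ≠ -∂v/∂x; the Cauchy-Riemann equations are not satisfied, so f is not analytic.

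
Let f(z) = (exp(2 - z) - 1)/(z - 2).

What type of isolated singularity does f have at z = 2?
Let u = z - 2. The exponent is 2 - z = -u, so
  f = (e^(-u) - 1)/u = ((-u) + (-u)^2/2 + (-u)^3/6 + ...)/u = -1 + (1/2)*u + (-1/6)*u^2 + ...
The Laurent expansion about u = 0 has no negative powers; equivalently lim_{z→2} f(z) = -1 exists and is finite.
So the singularity is removable.

Final answer: removable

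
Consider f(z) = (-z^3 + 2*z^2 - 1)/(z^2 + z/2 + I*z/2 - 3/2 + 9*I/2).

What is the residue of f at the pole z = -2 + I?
-144/37 + 98*I/37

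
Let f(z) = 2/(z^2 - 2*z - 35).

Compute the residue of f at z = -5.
Write f(z) = P(z)/Q(z) with P(z) = 2 and Q(z) = z^2 - 2*z - 35.
The denominator factors as Q(z) = (z + 5)*(z - 7), so z = -5 is a simple zero of Q and P is analytic there; z = -5 is therefore a simple pole and
  Res(f, z₀) = P(z₀)/Q'(z₀).

Q'(z) = 2*z - 2, so Q'(-5) = -12.
P(-5) = 2.

Res(f, -5) = (2)/(-12) = -1/6

Final answer: -1/6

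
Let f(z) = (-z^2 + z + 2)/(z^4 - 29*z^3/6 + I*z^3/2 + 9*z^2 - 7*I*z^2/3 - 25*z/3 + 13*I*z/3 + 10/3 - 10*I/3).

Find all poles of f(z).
{1/3 - I, 1 + I, 3/2 - I/2}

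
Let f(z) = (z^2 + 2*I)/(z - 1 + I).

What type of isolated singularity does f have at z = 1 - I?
removable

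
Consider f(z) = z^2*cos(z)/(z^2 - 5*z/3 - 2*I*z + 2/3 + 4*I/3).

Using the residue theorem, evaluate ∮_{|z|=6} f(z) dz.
pi*(-16/37 - 8*I/111)*cos(2/3) + pi*(-132/37 + 126*I/37)*cos(1 + 2*I)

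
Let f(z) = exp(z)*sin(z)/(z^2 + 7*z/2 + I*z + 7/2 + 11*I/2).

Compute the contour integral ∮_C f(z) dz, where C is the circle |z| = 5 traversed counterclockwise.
By the residue theorem, ∮_C f(z) dz = 2πi · (sum of the residues of f at the poles inside |z| = 5).

The denominator factors as (z + 1/2 + 2*I)*(z + 3 - I), so the singularities of f are simple poles at z = -1/2 - 2*I, z = -3 + I.
  |-1/2 - 2*I|² = 17/4 < 25 = 5², so this pole is inside the contour.
  |-3 + I|² = 10 < 25 = 5², so this pole is inside the contour.

With P(z) = exp(z)*sin(z) and Q(z) = z^2 + 7*z/2 + I*z + 7/2 + 11*I/2, each pole is simple, so Res(f, z₀) = P(z₀)/Q'(z₀) with Q'(z) = 2*z + 7/2 + I.
  Res(f, -1/2 - 2*I) = P(-1/2 - 2*I)/Q'(-1/2 - 2*I) = (-exp(-1/2 - 2*I)*sin(1/2 + 2*I))/(5/2 - 3*I) = (-10/61 - 12*I/61)*exp(-1/2 - 2*I)*sin(1/2 + 2*I)
  Res(f, -3 + I) = P(-3 + I)/Q'(-3 + I) = (-exp(-3 + I)*sin(3 - I))/(-5/2 + 3*I) = (10/61 + 12*I/61)*exp(-3 + I)*sin(3 - I)

Sum of residues inside C: (10/61 + 12*I/61)*exp(-3 + I)*sin(3 - I) + (-10/61 - 12*I/61)*exp(-1/2 - 2*I)*sin(1/2 + 2*I)
∮_C f(z) dz = 2πi · ((10/61 + 12*I/61)*exp(-3 + I)*sin(3 - I) + (-10/61 - 12*I/61)*exp(-1/2 - 2*I)*sin(1/2 + 2*I)) = pi*(24/61 - 20*I/61)*exp(-1/2 - 2*I)*sin(1/2 + 2*I) + pi*(-24/61 + 20*I/61)*exp(-3 + I)*sin(3 - I)

Final answer: pi*(24/61 - 20*I/61)*exp(-1/2 - 2*I)*sin(1/2 + 2*I) + pi*(-24/61 + 20*I/61)*exp(-3 + I)*sin(3 - I)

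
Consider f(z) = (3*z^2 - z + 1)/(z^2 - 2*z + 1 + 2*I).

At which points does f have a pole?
The singularities of f are the zeros of the denominator. Factoring,
  z^2 - 2*z + 1 + 2*I = (z - I)*(z - 2 + I)
so the candidates are z = I, z = 2 - I.

Check the numerator P(z) = 3*z^2 - z + 1 at each one:
  P(I) = -2 - I ≠ 0, so z = I is a (simple) pole.
  P(2 - I) = 8 - 11*I ≠ 0, so z = 2 - I is a (simple) pole.

Poles of f: {I, 2 - I}

Final answer: {I, 2 - I}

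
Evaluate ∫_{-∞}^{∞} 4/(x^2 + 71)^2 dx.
Let f(z) = 4/(z^2 + 71)^2. The denominator has no real zeros and deg Q - deg P = 4 ≥ 2, so the integral of f over the upper semicircle |z| = R tends to 0 as R → ∞. Closing the contour in the upper half-plane,
  ∫_{-∞}^{∞} f(x) dx = 2πi · Σ Res(f, z_k)  over the poles with Im z_k > 0.

Zeros of the denominator: z^2 + 71 = 0 gives z = ±sqrt(71)*I.
Upper half-plane: z = sqrt(71)*I (a pole of order 2).

Write f(z) = g(z)/(z - sqrt(71)*I)^2 with g(z) = 4/(z + sqrt(71)*I)^2. For a double pole, Res(f, z₀) = g'(z₀):
  g'(z) = -8/(z + sqrt(71)*I)^3
  Res(f, sqrt(71)*I) = g'(sqrt(71)*I) = -sqrt(71)*I/5041

∫_{-∞}^{∞} f(x) dx = 2πi · (-sqrt(71)*I/5041) = 2*sqrt(71)*pi/5041

Final answer: 2*sqrt(71)*pi/5041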